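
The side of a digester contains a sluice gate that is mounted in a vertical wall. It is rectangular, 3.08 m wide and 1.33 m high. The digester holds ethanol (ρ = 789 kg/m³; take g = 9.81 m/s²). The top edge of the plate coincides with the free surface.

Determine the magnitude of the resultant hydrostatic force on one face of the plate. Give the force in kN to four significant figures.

F ≈ 21.08 kN

γ = ρg = 789 × 9.81 / 1000 = 7.74009 kN/m³.
The centroid lies 1.33/2 = 0.665 m below the top edge, so the centroid depth is h_c = 0.665 m.
A = 3.08 × 1.33 = 4.0964 m².
Resultant F = γ·h_c·A = 7.74009 × 0.665 × 4.0964 = 21.0848 kN.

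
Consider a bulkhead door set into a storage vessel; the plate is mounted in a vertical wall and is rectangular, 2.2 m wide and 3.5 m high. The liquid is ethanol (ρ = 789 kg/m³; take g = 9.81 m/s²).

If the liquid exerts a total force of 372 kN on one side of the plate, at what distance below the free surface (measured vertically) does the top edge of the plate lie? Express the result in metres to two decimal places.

d_top ≈ 4.49 m

γ = ρg = 789 × 9.81 / 1000 = 7.74009 kN/m³.
A = 2.2 × 3.5 = 7.7 m².
From F = γ·h_c·A, the centroid depth is h_c = 372/(7.74009 × 7.7) = 6.24175 m.
The centroid lies 3.5/2 = 1.75 m below the top edge, so the top edge sits at h_top = 6.24175 − 1.75 = 4.49175 m below the surface.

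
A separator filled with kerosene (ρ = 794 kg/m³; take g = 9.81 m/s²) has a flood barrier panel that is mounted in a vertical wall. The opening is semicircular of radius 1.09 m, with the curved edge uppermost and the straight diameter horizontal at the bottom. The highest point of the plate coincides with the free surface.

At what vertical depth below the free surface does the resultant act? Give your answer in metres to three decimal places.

γ = ρg = 794 × 9.81 / 1000 = 7.78914 kN/m³.
The centroid lies 4r/(3π) = 0.46261 m above the diameter, so r − 4r/(3π) = 1.09 − 0.46261 = 0.62739 m below the topmost point, so the centroid depth is h_c = 0.62739 m.
A = πr²/2 = π × 1.09²/2 = 1.86626 m².
Resultant F = γ·h_c·A = 7.78914 × 0.62739 × 1.86626 = 9.12009 kN.
I_c = (π/8 − 8/(9π))·r⁴ = 0.109757 × 1.09⁴ = 0.154931 m⁴.
Centre of pressure: y_p = y_c + I_c/(y_c·A) = 0.62739 + 0.154931/(0.62739 × 1.86626) = 0.62739 + 0.132321 = 0.759711 m along the plane.

h_p = 0.760 m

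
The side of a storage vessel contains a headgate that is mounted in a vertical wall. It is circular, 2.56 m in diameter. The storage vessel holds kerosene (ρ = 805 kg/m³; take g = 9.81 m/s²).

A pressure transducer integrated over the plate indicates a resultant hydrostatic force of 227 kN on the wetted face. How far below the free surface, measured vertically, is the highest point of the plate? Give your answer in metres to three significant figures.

γ = ρg = 805 × 9.81 / 1000 = 7.89705 kN/m³.
A = π(1.28)² = 5.14719 m².
From F = γ·h_c·A, the centroid depth is h_c = 227/(7.89705 × 5.14719) = 5.58458 m.
The centroid is at the centre, 1.28 m below the top of the plate, so the highest point sits at h_top = 5.58458 − 1.28 = 4.30458 m below the surface.

d_top ≈ 4.30 m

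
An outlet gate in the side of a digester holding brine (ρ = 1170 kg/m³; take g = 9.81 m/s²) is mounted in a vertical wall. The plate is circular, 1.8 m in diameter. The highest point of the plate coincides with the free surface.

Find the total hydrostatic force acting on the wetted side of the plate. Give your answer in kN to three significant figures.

γ = ρg = 1170 × 9.81 / 1000 = 11.4777 kN/m³.
The centroid is at the centre, 0.9 m below the top of the plate, so the centroid depth is h_c = 0.9 m.
A = π(0.9)² = 2.54469 m².
Resultant F = γ·h_c·A = 11.4777 × 0.9 × 2.54469 = 26.2865 kN.

F ≈ 26.3 kN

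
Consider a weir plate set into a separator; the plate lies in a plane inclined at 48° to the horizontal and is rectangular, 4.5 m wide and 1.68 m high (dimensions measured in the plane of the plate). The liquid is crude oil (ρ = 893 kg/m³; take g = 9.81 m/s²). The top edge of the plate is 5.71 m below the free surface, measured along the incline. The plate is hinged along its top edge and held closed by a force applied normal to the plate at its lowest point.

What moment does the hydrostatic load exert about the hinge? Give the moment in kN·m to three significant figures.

M ≈ 282 kN·m

γ = ρg = 893 × 9.81 / 1000 = 8.76033 kN/m³.
Let θ = 48° be the plate's angle to the horizontal; measure y along the incline from where the plane meets the free surface. Vertical depth h = y·sinθ with sinθ = 0.743145.
The centroid lies 1.68/2 = 0.84 m below the top edge, so y_c = 5.71 + 0.84 = 6.55 m and h_c = 6.55 × 0.743145 = 4.8676 m.
A = 4.5 × 1.68 = 7.56 m².
Resultant F = γ·h_c·A = 8.76033 × 4.8676 × 7.56 = 322.372 kN.
I_c = b·h³/12 = 4.5 × 1.68³/12 = 1.77811 m⁴.
Centre of pressure: y_p = y_c + I_c/(y_c·A) = 6.55 + 1.77811/(6.55 × 7.56) = 6.55 + 0.0359084 = 6.58591 m along the plane.
The resultant acts 0.84 + 0.0359084 = 0.875908 m (along the plate) below the hinge at the top edge, so the moment about the hinge is M = F × 0.875908 = 322.372 × 0.875908 = 282.368 kN·m.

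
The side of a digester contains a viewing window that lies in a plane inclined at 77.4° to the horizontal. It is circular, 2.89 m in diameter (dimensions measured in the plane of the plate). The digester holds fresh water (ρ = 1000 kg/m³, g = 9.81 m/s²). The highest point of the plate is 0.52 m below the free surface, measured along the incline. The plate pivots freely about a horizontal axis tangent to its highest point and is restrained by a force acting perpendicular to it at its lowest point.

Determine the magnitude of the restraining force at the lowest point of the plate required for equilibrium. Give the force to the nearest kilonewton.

γ = ρg = 1000 × 9.81 = 9810 N/m³ = 9.81 kN/m³.
Let θ = 77.4° be the plate's angle to the horizontal; measure y along the incline from where the plane meets the free surface. Vertical depth h = y·sinθ with sinθ = 0.975917.
The centroid is at the centre, 1.445 m below the top of the plate, so y_c = 0.52 + 1.445 = 1.965 m and h_c = 1.965 × 0.975917 = 1.91768 m.
A = π(1.445)² = 6.55972 m².
Resultant F = γ·h_c·A = 9.81 × 1.91768 × 6.55972 = 123.404 kN.
I_c = πr⁴/4 = π × 1.445⁴/4 = 3.42422 m⁴.
Centre of pressure: y_p = y_c + I_c/(y_c·A) = 1.965 + 3.42422/(1.965 × 6.55972) = 1.965 + 0.265652 = 2.23065 m along the plane.
The resultant acts 1.445 + 0.265652 = 1.71065 m (along the plate) below the hinge at the top edge, so the moment about the hinge is M = F × 1.71065 = 123.404 × 1.71065 = 211.101 kN·m.
A normal force at the bottom, 2.89 m from the hinge, must supply this moment: P = 211.101/2.89 = 73.0453 kN.

P ≈ 73 kN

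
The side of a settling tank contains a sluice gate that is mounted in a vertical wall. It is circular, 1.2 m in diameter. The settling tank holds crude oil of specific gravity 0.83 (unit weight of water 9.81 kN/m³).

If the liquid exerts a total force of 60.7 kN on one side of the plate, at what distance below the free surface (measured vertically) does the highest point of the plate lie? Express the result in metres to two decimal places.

γ = 0.83 × 9.81 = 8.1423 kN/m³.
A = π(0.6)² = 1.13097 m².
From F = γ·h_c·A, the centroid depth is h_c = 60.7/(8.1423 × 1.13097) = 6.59159 m.
The centroid is at the centre, 0.6 m below the top of the plate, so the highest point sits at h_top = 6.59159 − 0.6 = 5.99159 m below the surface.

d_top ≈ 5.99 m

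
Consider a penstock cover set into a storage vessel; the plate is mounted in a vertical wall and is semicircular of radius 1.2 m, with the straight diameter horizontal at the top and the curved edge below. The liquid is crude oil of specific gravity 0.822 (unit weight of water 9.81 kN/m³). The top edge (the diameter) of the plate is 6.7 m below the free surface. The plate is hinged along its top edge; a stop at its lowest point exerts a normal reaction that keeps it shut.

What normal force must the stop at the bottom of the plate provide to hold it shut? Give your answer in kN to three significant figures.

γ = 0.822 × 9.81 = 8.06382 kN/m³.
The centroid of a semicircle lies 4r/(3π) = 0.509296 m from the diameter, here below the top edge, so the centroid depth is h_c = 6.7 + 0.509296 = 7.2093 m.
A = πr²/2 = π × 1.2²/2 = 2.26195 m².
Resultant F = γ·h_c·A = 8.06382 × 7.2093 × 2.26195 = 131.497 kN.
I_c = (π/8 − 8/(9π))·r⁴ = 0.109757 × 1.2⁴ = 0.227592 m⁴.
Centre of pressure: y_p = y_c + I_c/(y_c·A) = 7.2093 + 0.227592/(7.2093 × 2.26195) = 7.2093 + 0.0139566 = 7.22326 m along the plane.
The resultant acts 0.509296 + 0.0139566 = 0.523253 m (along the plate) below the hinge at the top edge, so the moment about the hinge is M = F × 0.523253 = 131.497 × 0.523253 = 68.8062 kN·m.
A normal force at the bottom, 1.2 m from the hinge, must supply this moment: P = 68.8062/1.2 = 57.3385 kN.

P ≈ 57.3 kN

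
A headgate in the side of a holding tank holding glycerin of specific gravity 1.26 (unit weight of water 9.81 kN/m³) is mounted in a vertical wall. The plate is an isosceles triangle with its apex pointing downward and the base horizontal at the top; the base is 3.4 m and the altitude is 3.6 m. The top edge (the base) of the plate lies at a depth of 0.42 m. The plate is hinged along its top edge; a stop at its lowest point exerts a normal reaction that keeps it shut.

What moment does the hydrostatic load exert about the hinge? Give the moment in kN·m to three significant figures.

γ = 1.26 × 9.81 = 12.3606 kN/m³.
With the apex down, the centroid sits h/3 = 3.6/3 = 1.2 m below the base (the top edge), so the centroid depth is h_c = 0.42 + 1.2 = 1.62 m.
A = ½ × 3.4 × 3.6 = 6.12 m².
Resultant F = γ·h_c·A = 12.3606 × 1.62 × 6.12 = 122.548 kN.
I_c = b·h³/36 = 3.4 × 3.6³/36 = 4.4064 m⁴.
Centre of pressure: y_p = y_c + I_c/(y_c·A) = 1.62 + 4.4064/(1.62 × 6.12) = 1.62 + 0.444444 = 2.06444 m along the plane.
The resultant acts 1.2 + 0.444444 = 1.64444 m (along the plate) below the hinge at the top edge, so the moment about the hinge is M = F × 1.64444 = 122.548 × 1.64444 = 201.523 kN·m.

M ≈ 202 kN·m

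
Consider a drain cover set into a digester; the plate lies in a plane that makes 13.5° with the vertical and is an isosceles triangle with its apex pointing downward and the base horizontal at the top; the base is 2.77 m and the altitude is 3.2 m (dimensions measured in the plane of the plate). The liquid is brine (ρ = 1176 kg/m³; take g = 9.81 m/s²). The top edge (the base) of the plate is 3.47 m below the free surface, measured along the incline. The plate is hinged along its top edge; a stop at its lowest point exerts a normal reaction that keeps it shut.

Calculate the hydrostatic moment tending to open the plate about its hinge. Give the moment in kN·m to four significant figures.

γ = ρg = 1176 × 9.81 / 1000 = 11.53656 kN/m³.
The plate makes 13.5° with the vertical, i.e. θ = 90° − 13.5° = 76.5° to the horizontal. Measuring y along the incline from the free-surface line, vertical depth h = y·sinθ with sinθ = 0.972370.
With the apex down, the centroid sits h/3 = 3.2/3 = 1.06667 m below the base (the top edge), so y_c = 3.47 + 1.06667 = 4.53667 m and h_c = 4.53667 × 0.972370 = 4.41132 m.
A = ½ × 2.77 × 3.2 = 4.432 m².
Resultant F = γ·h_c·A = 11.53656 × 4.41132 × 4.432 = 225.551 kN.
I_c = b·h³/36 = 2.77 × 3.2³/36 = 2.52132 m⁴.
Centre of pressure: y_p = y_c + I_c/(y_c·A) = 4.53667 + 2.52132/(4.53667 × 4.432) = 4.53667 + 0.125398 = 4.66207 m along the plane.
The resultant acts 1.06667 + 0.125398 = 1.19207 m (along the plate) below the hinge at the top edge, so the moment about the hinge is M = F × 1.19207 = 225.551 × 1.19207 = 268.873 kN·m.

M ≈ 268.9 kN·m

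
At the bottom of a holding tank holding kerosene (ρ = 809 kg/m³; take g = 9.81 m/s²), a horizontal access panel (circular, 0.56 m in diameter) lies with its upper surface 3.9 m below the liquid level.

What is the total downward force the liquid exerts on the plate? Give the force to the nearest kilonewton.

γ = ρg = 809 × 9.81 / 1000 = 7.93629 kN/m³.
The plate is horizontal, so pressure is uniform at p = γ·h = 7.93629 × 3.9 = 30.9515 kN/m².
A = π(0.28)² = 0.246301 m².
F = p·A = 30.9515 × 0.246301 = 7.62339 kN.

F ≈ 8 kN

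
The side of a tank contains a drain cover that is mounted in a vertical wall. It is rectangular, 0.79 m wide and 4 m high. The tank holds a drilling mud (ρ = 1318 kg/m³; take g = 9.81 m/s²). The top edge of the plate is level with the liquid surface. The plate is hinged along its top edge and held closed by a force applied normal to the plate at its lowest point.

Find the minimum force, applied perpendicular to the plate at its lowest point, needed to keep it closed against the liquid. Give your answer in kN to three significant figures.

P ≈ 54.5 kN

γ = ρg = 1318 × 9.81 / 1000 = 12.92958 kN/m³.
The centroid lies 4/2 = 2 m below the top edge, so the centroid depth is h_c = 2 m.
A = 0.79 × 4 = 3.16 m².
Resultant F = γ·h_c·A = 12.92958 × 2 × 3.16 = 81.7149 kN.
I_c = b·h³/12 = 0.79 × 4³/12 = 4.21333 m⁴.
Centre of pressure: y_p = y_c + I_c/(y_c·A) = 2 + 4.21333/(2 × 3.16) = 2 + 0.666666 = 2.66667 m along the plane.
The resultant acts 2 + 0.666666 = 2.66667 m (along the plate) below the hinge at the top edge, so the moment about the hinge is M = F × 2.66667 = 81.7149 × 2.66667 = 217.907 kN·m.
A normal force at the bottom, 4 m from the hinge, must supply this moment: P = 217.907/4 = 54.4768 kN.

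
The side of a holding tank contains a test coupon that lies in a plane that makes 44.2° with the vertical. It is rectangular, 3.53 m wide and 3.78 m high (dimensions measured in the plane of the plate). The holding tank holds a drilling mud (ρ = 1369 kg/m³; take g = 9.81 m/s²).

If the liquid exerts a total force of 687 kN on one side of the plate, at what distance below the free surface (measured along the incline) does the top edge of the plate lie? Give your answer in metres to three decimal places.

γ = ρg = 1369 × 9.81 / 1000 = 13.42989 kN/m³.
A = 3.53 × 3.78 = 13.3434 m².
From F = γ·h_c·A, the centroid depth is h_c = 687/(13.42989 × 13.3434) = 3.8337 m.
The plate makes 44.2° with the vertical, i.e. θ = 90° − 44.2° = 45.8° to the horizontal. Measuring y along the incline from the free-surface line, vertical depth h = y·sinθ with sinθ = 0.716911.
Along the incline, y_c = h_c/sinθ = 3.8337/0.716911 = 5.34753 m.
The centroid lies 3.78/2 = 1.89 m below the top edge, so the top edge sits at y_top = 5.34753 − 1.89 = 3.45753 m along the incline.

y_top ≈ 3.458 m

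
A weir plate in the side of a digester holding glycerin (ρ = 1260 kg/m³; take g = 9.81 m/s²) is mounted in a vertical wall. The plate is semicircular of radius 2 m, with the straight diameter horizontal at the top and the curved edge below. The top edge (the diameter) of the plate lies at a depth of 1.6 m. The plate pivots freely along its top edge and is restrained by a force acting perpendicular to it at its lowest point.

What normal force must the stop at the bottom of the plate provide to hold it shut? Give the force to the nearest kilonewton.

P ≈ 92 kN

γ = ρg = 1260 × 9.81 / 1000 = 12.3606 kN/m³.
The centroid of a semicircle lies 4r/(3π) = 0.848826 m from the diameter, here below the top edge, so the centroid depth is h_c = 1.6 + 0.848826 = 2.44883 m.
A = πr²/2 = π × 2²/2 = 6.28319 m².
Resultant F = γ·h_c·A = 12.3606 × 2.44883 × 6.28319 = 190.186 kN.
I_c = (π/8 − 8/(9π))·r⁴ = 0.109757 × 2⁴ = 1.75611 m⁴.
Centre of pressure: y_p = y_c + I_c/(y_c·A) = 2.44883 + 1.75611/(2.44883 × 6.28319) = 2.44883 + 0.114133 = 2.56296 m along the plane.
The resultant acts 0.848826 + 0.114133 = 0.962959 m (along the plate) below the hinge at the top edge, so the moment about the hinge is M = F × 0.962959 = 190.186 × 0.962959 = 183.141 kN·m.
A normal force at the bottom, 2 m from the hinge, must supply this moment: P = 183.141/2 = 91.5705 kN.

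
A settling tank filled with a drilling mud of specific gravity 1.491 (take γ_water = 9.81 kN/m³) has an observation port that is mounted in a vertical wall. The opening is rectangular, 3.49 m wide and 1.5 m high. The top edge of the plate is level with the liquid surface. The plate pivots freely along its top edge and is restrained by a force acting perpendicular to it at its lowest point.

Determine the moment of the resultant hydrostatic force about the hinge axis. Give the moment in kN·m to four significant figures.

γ = 1.491 × 9.81 = 14.62671 kN/m³.
The centroid lies 1.5/2 = 0.75 m below the top edge, so the centroid depth is h_c = 0.75 m.
A = 3.49 × 1.5 = 5.235 m².
Resultant F = γ·h_c·A = 14.62671 × 0.75 × 5.235 = 57.4281 kN.
I_c = b·h³/12 = 3.49 × 1.5³/12 = 0.981563 m⁴.
Centre of pressure: y_p = y_c + I_c/(y_c·A) = 0.75 + 0.981563/(0.75 × 5.235) = 0.75 + 0.25 = 1 m along the plane.
The resultant acts 0.75 + 0.25 = 1 m (along the plate) below the hinge at the top edge, so the moment about the hinge is M = F × 1 = 57.4281 × 1 = 57.4281 kN·m.

M ≈ 57.43 kN·m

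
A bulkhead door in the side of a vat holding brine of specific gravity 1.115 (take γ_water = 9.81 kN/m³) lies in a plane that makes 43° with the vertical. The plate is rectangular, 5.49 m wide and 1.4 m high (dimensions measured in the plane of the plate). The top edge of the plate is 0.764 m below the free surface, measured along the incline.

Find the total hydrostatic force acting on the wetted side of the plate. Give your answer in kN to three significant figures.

F ≈ 90.0 kN

γ = 1.115 × 9.81 = 10.93815 kN/m³.
The plate makes 43° with the vertical, i.e. θ = 90° − 43° = 47° to the horizontal. Measuring y along the incline from the free-surface line, vertical depth h = y·sinθ with sinθ = 0.731354.
The centroid lies 1.4/2 = 0.7 m below the top edge, so y_c = 0.764 + 0.7 = 1.464 m and h_c = 1.464 × 0.731354 = 1.0707 m.
A = 5.49 × 1.4 = 7.686 m².
Resultant F = γ·h_c·A = 10.93815 × 1.0707 × 7.686 = 90.0144 kN.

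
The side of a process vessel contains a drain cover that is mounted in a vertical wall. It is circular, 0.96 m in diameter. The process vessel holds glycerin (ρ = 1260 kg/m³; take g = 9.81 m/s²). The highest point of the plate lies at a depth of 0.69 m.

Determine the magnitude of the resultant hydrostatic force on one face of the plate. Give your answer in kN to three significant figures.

F ≈ 10.5 kN

γ = ρg = 1260 × 9.81 / 1000 = 12.3606 kN/m³.
The centroid is at the centre, 0.48 m below the top of the plate, so the centroid depth is h_c = 0.69 + 0.48 = 1.17 m.
A = π(0.48)² = 0.723823 m².
Resultant F = γ·h_c·A = 12.3606 × 1.17 × 0.723823 = 10.4679 kN.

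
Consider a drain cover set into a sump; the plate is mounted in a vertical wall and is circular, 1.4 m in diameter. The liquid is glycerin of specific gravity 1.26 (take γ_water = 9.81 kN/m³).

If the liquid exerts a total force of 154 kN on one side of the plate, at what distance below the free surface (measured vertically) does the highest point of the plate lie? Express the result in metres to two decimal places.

d_top ≈ 7.39 m

γ = 1.26 × 9.81 = 12.3606 kN/m³.
A = π(0.7)² = 1.53938 m².
From F = γ·h_c·A, the centroid depth is h_c = 154/(12.3606 × 1.53938) = 8.09348 m.
The centroid is at the centre, 0.7 m below the top of the plate, so the highest point sits at h_top = 8.09348 − 0.7 = 7.39348 m below the surface.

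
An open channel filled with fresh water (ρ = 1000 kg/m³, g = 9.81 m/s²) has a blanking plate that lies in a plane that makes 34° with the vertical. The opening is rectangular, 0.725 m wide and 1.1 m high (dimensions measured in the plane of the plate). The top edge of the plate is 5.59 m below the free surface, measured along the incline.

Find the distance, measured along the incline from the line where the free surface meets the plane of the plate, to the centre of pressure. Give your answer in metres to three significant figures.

y_p = 6.16 m

γ = ρg = 1000 × 9.81 = 9810 N/m³ = 9.81 kN/m³.
The plate makes 34° with the vertical, i.e. θ = 90° − 34° = 56° to the horizontal. Measuring y along the incline from the free-surface line, vertical depth h = y·sinθ with sinθ = 0.829038.
The centroid lies 1.1/2 = 0.55 m below the top edge, so y_c = 5.59 + 0.55 = 6.14 m and h_c = 6.14 × 0.829038 = 5.09029 m.
A = 0.725 × 1.1 = 0.7975 m².
Resultant F = γ·h_c·A = 9.81 × 5.09029 × 0.7975 = 39.8238 kN.
I_c = b·h³/12 = 0.725 × 1.1³/12 = 0.0804146 m⁴.
Centre of pressure: y_p = y_c + I_c/(y_c·A) = 6.14 + 0.0804146/(6.14 × 0.7975) = 6.14 + 0.0164224 = 6.15642 m along the plane.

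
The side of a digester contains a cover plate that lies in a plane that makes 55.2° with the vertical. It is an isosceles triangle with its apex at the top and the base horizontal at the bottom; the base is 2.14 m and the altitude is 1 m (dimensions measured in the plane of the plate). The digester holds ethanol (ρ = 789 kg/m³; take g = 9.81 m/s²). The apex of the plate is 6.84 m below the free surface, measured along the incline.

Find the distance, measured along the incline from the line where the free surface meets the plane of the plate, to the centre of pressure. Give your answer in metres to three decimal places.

y_p = 7.514 m

γ = ρg = 789 × 9.81 / 1000 = 7.74009 kN/m³.
The plate makes 55.2° with the vertical, i.e. θ = 90° − 55.2° = 34.8° to the horizontal. Measuring y along the incline from the free-surface line, vertical depth h = y·sinθ with sinθ = 0.570714.
With the apex up, the centroid sits 2h/3 = 2 × 1/3 = 0.666667 m below the apex, so y_c = 6.84 + 0.666667 = 7.50667 m and h_c = 7.50667 × 0.570714 = 4.28416 m.
A = ½ × 2.14 × 1 = 1.07 m².
Resultant F = γ·h_c·A = 7.74009 × 4.28416 × 1.07 = 35.481 kN.
I_c = b·h³/36 = 2.14 × 1³/36 = 0.0594444 m⁴.
Centre of pressure: y_p = y_c + I_c/(y_c·A) = 7.50667 + 0.0594444/(7.50667 × 1.07) = 7.50667 + 0.00740082 = 7.51407 m along the plane.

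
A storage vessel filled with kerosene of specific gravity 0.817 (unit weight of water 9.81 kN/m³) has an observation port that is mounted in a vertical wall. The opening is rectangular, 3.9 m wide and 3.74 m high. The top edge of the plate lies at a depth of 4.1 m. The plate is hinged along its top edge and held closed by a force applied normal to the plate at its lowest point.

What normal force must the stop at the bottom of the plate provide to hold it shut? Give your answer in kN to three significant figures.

γ = 0.817 × 9.81 = 8.01477 kN/m³.
The centroid lies 3.74/2 = 1.87 m below the top edge, so the centroid depth is h_c = 4.1 + 1.87 = 5.97 m.
A = 3.9 × 3.74 = 14.586 m².
Resultant F = γ·h_c·A = 8.01477 × 5.97 × 14.586 = 697.914 kN.
I_c = b·h³/12 = 3.9 × 3.74³/12 = 17.0019 m⁴.
Centre of pressure: y_p = y_c + I_c/(y_c·A) = 5.97 + 17.0019/(5.97 × 14.586) = 5.97 + 0.195248 = 6.16525 m along the plane.
The resultant acts 1.87 + 0.195248 = 2.06525 m (along the plate) below the hinge at the top edge, so the moment about the hinge is M = F × 2.06525 = 697.914 × 2.06525 = 1441.37 kN·m.
A normal force at the bottom, 3.74 m from the hinge, must supply this moment: P = 1441.37/3.74 = 385.393 kN.

P ≈ 385 kN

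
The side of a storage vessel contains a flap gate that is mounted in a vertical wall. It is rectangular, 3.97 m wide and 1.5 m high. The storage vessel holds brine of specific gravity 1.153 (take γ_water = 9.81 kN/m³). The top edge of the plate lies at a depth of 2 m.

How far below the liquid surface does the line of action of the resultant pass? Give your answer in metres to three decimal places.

h_p = 2.818 m

γ = 1.153 × 9.81 = 11.31093 kN/m³.
The centroid lies 1.5/2 = 0.75 m below the top edge, so the centroid depth is h_c = 2 + 0.75 = 2.75 m.
A = 3.97 × 1.5 = 5.955 m².
Resultant F = γ·h_c·A = 11.31093 × 2.75 × 5.955 = 185.231 kN.
I_c = b·h³/12 = 3.97 × 1.5³/12 = 1.11656 m⁴.
Centre of pressure: y_p = y_c + I_c/(y_c·A) = 2.75 + 1.11656/(2.75 × 5.955) = 2.75 + 0.0681817 = 2.81818 m along the plane.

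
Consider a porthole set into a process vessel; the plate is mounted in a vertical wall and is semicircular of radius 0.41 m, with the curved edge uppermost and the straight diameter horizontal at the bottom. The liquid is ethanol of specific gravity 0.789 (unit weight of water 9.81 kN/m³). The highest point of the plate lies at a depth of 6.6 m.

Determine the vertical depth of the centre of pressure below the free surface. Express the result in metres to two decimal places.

γ = 0.789 × 9.81 = 7.74009 kN/m³.
The centroid lies 4r/(3π) = 0.174009 m above the diameter, so r − 4r/(3π) = 0.41 − 0.174009 = 0.235991 m below the topmost point, so the centroid depth is h_c = 6.6 + 0.235991 = 6.83599 m.
A = πr²/2 = π × 0.41²/2 = 0.264051 m².
Resultant F = γ·h_c·A = 7.74009 × 6.83599 × 0.264051 = 13.9712 kN.
I_c = (π/8 − 8/(9π))·r⁴ = 0.109757 × 0.41⁴ = 0.00310147 m⁴.
Centre of pressure: y_p = y_c + I_c/(y_c·A) = 6.83599 + 0.00310147/(6.83599 × 0.264051) = 6.83599 + 0.00171822 = 6.83771 m along the plane.

h_p = 6.84 m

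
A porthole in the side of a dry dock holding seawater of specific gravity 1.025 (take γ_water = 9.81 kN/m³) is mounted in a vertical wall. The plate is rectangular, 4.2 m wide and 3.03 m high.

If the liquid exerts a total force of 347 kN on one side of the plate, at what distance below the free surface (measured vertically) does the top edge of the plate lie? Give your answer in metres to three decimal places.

d_top ≈ 1.197 m

γ = 1.025 × 9.81 = 10.05525 kN/m³.
A = 4.2 × 3.03 = 12.726 m².
From F = γ·h_c·A, the centroid depth is h_c = 347/(10.05525 × 12.726) = 2.71172 m.
The centroid lies 3.03/2 = 1.515 m below the top edge, so the top edge sits at h_top = 2.71172 − 1.515 = 1.19672 m below the surface.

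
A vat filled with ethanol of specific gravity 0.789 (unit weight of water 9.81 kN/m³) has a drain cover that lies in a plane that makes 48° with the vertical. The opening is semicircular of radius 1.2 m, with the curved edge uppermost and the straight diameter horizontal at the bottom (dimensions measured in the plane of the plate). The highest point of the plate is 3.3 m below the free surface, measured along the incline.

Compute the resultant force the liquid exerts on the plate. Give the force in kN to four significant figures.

γ = 0.789 × 9.81 = 7.74009 kN/m³.
The plate makes 48° with the vertical, i.e. θ = 90° − 48° = 42° to the horizontal. Measuring y along the incline from the free-surface line, vertical depth h = y·sinθ with sinθ = 0.669131.
The centroid lies 4r/(3π) = 0.509296 m above the diameter, so r − 4r/(3π) = 1.2 − 0.509296 = 0.690704 m below the topmost point, so y_c = 3.3 + 0.690704 = 3.9907 m and h_c = 3.9907 × 0.669131 = 2.6703 m.
A = πr²/2 = π × 1.2²/2 = 2.26195 m².
Resultant F = γ·h_c·A = 7.74009 × 2.6703 × 2.26195 = 46.7508 kN.

F ≈ 46.75 kN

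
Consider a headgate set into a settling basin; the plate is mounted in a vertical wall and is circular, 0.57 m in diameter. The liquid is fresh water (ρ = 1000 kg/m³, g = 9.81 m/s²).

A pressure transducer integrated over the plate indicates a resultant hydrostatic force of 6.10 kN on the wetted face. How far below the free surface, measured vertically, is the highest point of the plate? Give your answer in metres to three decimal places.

γ = ρg = 1000 × 9.81 = 9810 N/m³ = 9.81 kN/m³.
A = π(0.285)² = 0.255176 m².
From F = γ·h_c·A, the centroid depth is h_c = 6.10/(9.81 × 0.255176) = 2.43681 m.
The centroid is at the centre, 0.285 m below the top of the plate, so the highest point sits at h_top = 2.43681 − 0.285 = 2.15181 m below the surface.

d_top ≈ 2.152 m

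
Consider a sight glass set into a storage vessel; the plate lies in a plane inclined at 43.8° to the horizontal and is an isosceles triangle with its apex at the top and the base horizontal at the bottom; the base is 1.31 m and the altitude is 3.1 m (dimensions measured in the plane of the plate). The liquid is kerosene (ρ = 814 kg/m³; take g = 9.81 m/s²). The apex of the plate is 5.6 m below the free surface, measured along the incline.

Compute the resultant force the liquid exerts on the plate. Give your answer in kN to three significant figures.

F ≈ 86.0 kN

γ = ρg = 814 × 9.81 / 1000 = 7.98534 kN/m³.
Let θ = 43.8° be the plate's angle to the horizontal; measure y along the incline from where the plane meets the free surface. Vertical depth h = y·sinθ with sinθ = 0.692143.
With the apex up, the centroid sits 2h/3 = 2 × 3.1/3 = 2.06667 m below the apex, so y_c = 5.6 + 2.06667 = 7.66667 m and h_c = 7.66667 × 0.692143 = 5.30643 m.
A = ½ × 1.31 × 3.1 = 2.0305 m².
Resultant F = γ·h_c·A = 7.98534 × 5.30643 × 2.0305 = 86.0397 kN.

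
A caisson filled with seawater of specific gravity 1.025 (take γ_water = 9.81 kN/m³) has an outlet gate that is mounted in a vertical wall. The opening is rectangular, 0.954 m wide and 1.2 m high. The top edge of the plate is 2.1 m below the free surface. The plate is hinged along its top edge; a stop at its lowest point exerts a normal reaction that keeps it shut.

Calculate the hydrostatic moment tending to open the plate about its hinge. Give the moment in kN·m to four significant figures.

M ≈ 20.03 kN·m

γ = 1.025 × 9.81 = 10.05525 kN/m³.
The centroid lies 1.2/2 = 0.6 m below the top edge, so the centroid depth is h_c = 2.1 + 0.6 = 2.7 m.
A = 0.954 × 1.2 = 1.1448 m².
Resultant F = γ·h_c·A = 10.05525 × 2.7 × 1.1448 = 31.0804 kN.
I_c = b·h³/12 = 0.954 × 1.2³/12 = 0.137376 m⁴.
Centre of pressure: y_p = y_c + I_c/(y_c·A) = 2.7 + 0.137376/(2.7 × 1.1448) = 2.7 + 0.0444444 = 2.74444 m along the plane.
The resultant acts 0.6 + 0.0444444 = 0.644444 m (along the plate) below the hinge at the top edge, so the moment about the hinge is M = F × 0.644444 = 31.0804 × 0.644444 = 20.0296 kN·m.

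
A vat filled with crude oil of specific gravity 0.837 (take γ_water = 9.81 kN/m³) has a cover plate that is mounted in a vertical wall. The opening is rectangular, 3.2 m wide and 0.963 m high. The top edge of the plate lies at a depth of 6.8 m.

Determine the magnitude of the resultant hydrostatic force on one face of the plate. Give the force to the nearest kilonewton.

γ = 0.837 × 9.81 = 8.21097 kN/m³.
The centroid lies 0.963/2 = 0.4815 m below the top edge, so the centroid depth is h_c = 6.8 + 0.4815 = 7.2815 m.
A = 3.2 × 0.963 = 3.0816 m².
Resultant F = γ·h_c·A = 8.21097 × 7.2815 × 3.0816 = 184.243 kN.

F ≈ 184 kN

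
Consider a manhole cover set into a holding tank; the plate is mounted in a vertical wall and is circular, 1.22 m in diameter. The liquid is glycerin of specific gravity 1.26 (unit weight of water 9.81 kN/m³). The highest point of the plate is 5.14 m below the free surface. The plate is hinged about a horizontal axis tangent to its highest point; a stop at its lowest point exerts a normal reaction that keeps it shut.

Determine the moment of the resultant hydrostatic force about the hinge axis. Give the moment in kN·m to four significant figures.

γ = 1.26 × 9.81 = 12.3606 kN/m³.
The centroid is at the centre, 0.61 m below the top of the plate, so the centroid depth is h_c = 5.14 + 0.61 = 5.75 m.
A = π(0.61)² = 1.16899 m².
Resultant F = γ·h_c·A = 12.3606 × 5.75 × 1.16899 = 83.0842 kN.
I_c = πr⁴/4 = π × 0.61⁴/4 = 0.108745 m⁴.
Centre of pressure: y_p = y_c + I_c/(y_c·A) = 5.75 + 0.108745/(5.75 × 1.16899) = 5.75 + 0.0161782 = 5.76618 m along the plane.
The resultant acts 0.61 + 0.0161782 = 0.626178 m (along the plate) below the hinge at the top edge, so the moment about the hinge is M = F × 0.626178 = 83.0842 × 0.626178 = 52.0255 kN·m.

M ≈ 52.03 kN·m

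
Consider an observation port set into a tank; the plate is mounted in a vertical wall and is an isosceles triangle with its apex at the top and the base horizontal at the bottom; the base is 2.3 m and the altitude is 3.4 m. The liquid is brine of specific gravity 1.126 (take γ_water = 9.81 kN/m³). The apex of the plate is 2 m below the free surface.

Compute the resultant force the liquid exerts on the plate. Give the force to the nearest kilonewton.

F ≈ 184 kN

γ = 1.126 × 9.81 = 11.04606 kN/m³.
With the apex up, the centroid sits 2h/3 = 2 × 3.4/3 = 2.26667 m below the apex, so the centroid depth is h_c = 2 + 2.26667 = 4.26667 m.
A = ½ × 2.3 × 3.4 = 3.91 m².
Resultant F = γ·h_c·A = 11.04606 × 4.26667 × 3.91 = 184.278 kN.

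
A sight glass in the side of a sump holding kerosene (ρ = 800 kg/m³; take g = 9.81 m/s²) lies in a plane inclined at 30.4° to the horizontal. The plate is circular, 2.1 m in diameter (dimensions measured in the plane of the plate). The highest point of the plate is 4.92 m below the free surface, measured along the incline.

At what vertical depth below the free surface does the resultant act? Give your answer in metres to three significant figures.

h_p = 3.04 m

γ = ρg = 800 × 9.81 / 1000 = 7.848 kN/m³.
Let θ = 30.4° be the plate's angle to the horizontal; measure y along the incline from where the plane meets the free surface. Vertical depth h = y·sinθ with sinθ = 0.506034.
The centroid is at the centre, 1.05 m below the top of the plate, so y_c = 4.92 + 1.05 = 5.97 m and h_c = 5.97 × 0.506034 = 3.02102 m.
A = π(1.05)² = 3.46361 m².
Resultant F = γ·h_c·A = 7.848 × 3.02102 × 3.46361 = 82.1186 kN.
I_c = πr⁴/4 = π × 1.05⁴/4 = 0.954656 m⁴.
Centre of pressure: y_p = y_c + I_c/(y_c·A) = 5.97 + 0.954656/(5.97 × 3.46361) = 5.97 + 0.0461683 = 6.01617 m along the plane.
Vertically, h_p = y_p·sinθ = 6.01617 × 0.506034 = 3.04439 m.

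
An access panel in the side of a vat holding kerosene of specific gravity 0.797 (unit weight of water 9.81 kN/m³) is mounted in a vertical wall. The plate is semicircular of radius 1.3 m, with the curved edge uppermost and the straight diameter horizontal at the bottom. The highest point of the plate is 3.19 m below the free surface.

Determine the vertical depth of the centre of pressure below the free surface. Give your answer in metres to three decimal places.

γ = 0.797 × 9.81 = 7.81857 kN/m³.
The centroid lies 4r/(3π) = 0.551737 m above the diameter, so r − 4r/(3π) = 1.3 − 0.551737 = 0.748263 m below the topmost point, so the centroid depth is h_c = 3.19 + 0.748263 = 3.93826 m.
A = πr²/2 = π × 1.3²/2 = 2.65465 m².
Resultant F = γ·h_c·A = 7.81857 × 3.93826 × 2.65465 = 81.7408 kN.
I_c = (π/8 − 8/(9π))·r⁴ = 0.109757 × 1.3⁴ = 0.313477 m⁴.
Centre of pressure: y_p = y_c + I_c/(y_c·A) = 3.93826 + 0.313477/(3.93826 × 2.65465) = 3.93826 + 0.0299843 = 3.96824 m along the plane.

h_p = 3.968 m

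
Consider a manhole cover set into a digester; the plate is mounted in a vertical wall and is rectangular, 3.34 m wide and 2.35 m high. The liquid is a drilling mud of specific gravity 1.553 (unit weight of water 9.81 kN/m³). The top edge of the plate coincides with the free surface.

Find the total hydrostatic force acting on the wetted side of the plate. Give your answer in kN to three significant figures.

F ≈ 141 kN

γ = 1.553 × 9.81 = 15.23493 kN/m³.
The centroid lies 2.35/2 = 1.175 m below the top edge, so the centroid depth is h_c = 1.175 m.
A = 3.34 × 2.35 = 7.849 m².
Resultant F = γ·h_c·A = 15.23493 × 1.175 × 7.849 = 140.505 kN.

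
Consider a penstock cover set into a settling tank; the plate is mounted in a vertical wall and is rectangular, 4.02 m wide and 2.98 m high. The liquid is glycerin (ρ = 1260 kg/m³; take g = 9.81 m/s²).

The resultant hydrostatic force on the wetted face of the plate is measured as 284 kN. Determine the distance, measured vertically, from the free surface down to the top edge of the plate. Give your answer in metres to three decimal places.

d_top ≈ 0.428 m

γ = ρg = 1260 × 9.81 / 1000 = 12.3606 kN/m³.
A = 4.02 × 2.98 = 11.9796 m².
From F = γ·h_c·A, the centroid depth is h_c = 284/(12.3606 × 11.9796) = 1.91795 m.
The centroid lies 2.98/2 = 1.49 m below the top edge, so the top edge sits at h_top = 1.91795 − 1.49 = 0.42795 m below the surface.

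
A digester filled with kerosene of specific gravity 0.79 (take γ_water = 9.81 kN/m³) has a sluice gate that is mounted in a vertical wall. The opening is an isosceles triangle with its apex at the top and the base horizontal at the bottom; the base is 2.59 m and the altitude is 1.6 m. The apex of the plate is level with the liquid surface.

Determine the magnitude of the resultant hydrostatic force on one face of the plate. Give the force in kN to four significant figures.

γ = 0.79 × 9.81 = 7.7499 kN/m³.
With the apex up, the centroid sits 2h/3 = 2 × 1.6/3 = 1.06667 m below the apex, so the centroid depth is h_c = 1.06667 m.
A = ½ × 2.59 × 1.6 = 2.072 m².
Resultant F = γ·h_c·A = 7.7499 × 1.06667 × 2.072 = 17.1284 kN.

F ≈ 17.13 kN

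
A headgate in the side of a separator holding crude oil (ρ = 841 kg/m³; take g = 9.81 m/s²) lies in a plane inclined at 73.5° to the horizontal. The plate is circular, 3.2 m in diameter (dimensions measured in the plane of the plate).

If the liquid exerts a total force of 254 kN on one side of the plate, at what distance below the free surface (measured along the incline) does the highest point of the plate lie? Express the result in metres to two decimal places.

γ = ρg = 841 × 9.81 / 1000 = 8.25021 kN/m³.
A = π(1.6)² = 8.04248 m².
From F = γ·h_c·A, the centroid depth is h_c = 254/(8.25021 × 8.04248) = 3.82806 m.
Let θ = 73.5° be the plate's angle to the horizontal; measure y along the incline from where the plane meets the free surface. Vertical depth h = y·sinθ with sinθ = 0.958820.
Along the incline, y_c = h_c/sinθ = 3.82806/0.958820 = 3.99247 m.
The centroid is at the centre, 1.6 m below the top of the plate, so the highest point sits at y_top = 3.99247 − 1.6 = 2.39247 m along the incline.

y_top ≈ 2.39 m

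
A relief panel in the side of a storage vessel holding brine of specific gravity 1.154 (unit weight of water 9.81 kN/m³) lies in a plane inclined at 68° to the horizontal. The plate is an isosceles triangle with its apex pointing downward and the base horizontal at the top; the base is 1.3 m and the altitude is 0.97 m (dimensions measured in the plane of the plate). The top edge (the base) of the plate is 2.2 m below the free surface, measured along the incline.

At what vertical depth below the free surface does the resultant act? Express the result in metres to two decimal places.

h_p = 2.36 m

γ = 1.154 × 9.81 = 11.32074 kN/m³.
Let θ = 68° be the plate's angle to the horizontal; measure y along the incline from where the plane meets the free surface. Vertical depth h = y·sinθ with sinθ = 0.927184.
With the apex down, the centroid sits h/3 = 0.97/3 = 0.323333 m below the base (the top edge), so y_c = 2.2 + 0.323333 = 2.52333 m and h_c = 2.52333 × 0.927184 = 2.33959 m.
A = ½ × 1.3 × 0.97 = 0.6305 m².
Resultant F = γ·h_c·A = 11.32074 × 2.33959 × 0.6305 = 16.6994 kN.
I_c = b·h³/36 = 1.3 × 0.97³/36 = 0.0329576 m⁴.
Centre of pressure: y_p = y_c + I_c/(y_c·A) = 2.52333 + 0.0329576/(2.52333 × 0.6305) = 2.52333 + 0.0207155 = 2.54405 m along the plane.
Vertically, h_p = y_p·sinθ = 2.54405 × 0.927184 = 2.3588 m.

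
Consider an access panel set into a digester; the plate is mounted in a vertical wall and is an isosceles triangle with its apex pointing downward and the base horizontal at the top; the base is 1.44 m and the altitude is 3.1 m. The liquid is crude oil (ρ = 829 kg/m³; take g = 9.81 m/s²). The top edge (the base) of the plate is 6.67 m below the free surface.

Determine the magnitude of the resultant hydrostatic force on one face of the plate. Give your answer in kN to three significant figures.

γ = ρg = 829 × 9.81 / 1000 = 8.13249 kN/m³.
With the apex down, the centroid sits h/3 = 3.1/3 = 1.03333 m below the base (the top edge), so the centroid depth is h_c = 6.67 + 1.03333 = 7.70333 m.
A = ½ × 1.44 × 3.1 = 2.232 m².
Resultant F = γ·h_c·A = 8.13249 × 7.70333 × 2.232 = 139.829 kN.

F ≈ 140 kN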